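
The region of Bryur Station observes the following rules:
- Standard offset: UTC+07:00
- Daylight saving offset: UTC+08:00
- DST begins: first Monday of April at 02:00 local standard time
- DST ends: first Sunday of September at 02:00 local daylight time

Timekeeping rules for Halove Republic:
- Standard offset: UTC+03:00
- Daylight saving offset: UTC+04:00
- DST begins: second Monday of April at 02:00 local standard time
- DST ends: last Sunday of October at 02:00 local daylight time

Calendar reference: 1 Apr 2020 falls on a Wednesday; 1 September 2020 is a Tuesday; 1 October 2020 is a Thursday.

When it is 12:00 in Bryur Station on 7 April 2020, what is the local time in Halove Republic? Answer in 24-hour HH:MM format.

1 April 2020 is a Wednesday, so the first Monday is April 6.
1 September 2020 is a Tuesday, so the first Sunday is September 6.
7 April 2020 falls between 6 April and 6 September, so daylight saving is in effect and Bryur Station is at UTC+08:00.
12:00 Bryur Station − 8h = 04:00 UTC.
1 April 2020 is a Wednesday, so the first Monday is April 6 and the second is April 13.
1 October 2020 is a Thursday, so Sundays fall on 4, 11, 18, 25; the last is October 25.
At the standard offset (UTC+03:00), 04:00 UTC + 3h = 07:00 Halove Republic standard time.
Daylight saving runs 13 April – 25 October; the standard-time date in Halove Republic, 7 April 2020, is outside that window, so Halove Republic is on standard time at UTC+03:00.
04:00 UTC + 3h = 07:00 Halove Republic.

07:00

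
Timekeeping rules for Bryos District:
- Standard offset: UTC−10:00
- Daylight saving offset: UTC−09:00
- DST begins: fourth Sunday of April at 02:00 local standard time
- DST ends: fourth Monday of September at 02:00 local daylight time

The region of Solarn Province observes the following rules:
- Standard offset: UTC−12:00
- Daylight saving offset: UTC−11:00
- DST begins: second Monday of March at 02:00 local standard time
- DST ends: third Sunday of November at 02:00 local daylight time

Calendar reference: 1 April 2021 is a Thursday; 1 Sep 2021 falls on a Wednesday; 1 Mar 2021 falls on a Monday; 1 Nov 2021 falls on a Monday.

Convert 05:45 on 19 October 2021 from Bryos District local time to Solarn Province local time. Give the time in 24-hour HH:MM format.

1 April 2021 is a Thursday, so the first Sunday is April 4 and the fourth is April 25.
1 September 2021 is a Wednesday, so the first Monday is September 6 and the fourth is September 27.
Daylight saving runs 25 April – 27 September; 19 October 2021 is outside that window, so Bryos District is on standard time at UTC−10:00.
05:45 Bryos District + 10h = 15:45 UTC.
1 March 2021 is a Monday, so the first Monday is March 1 and the second is March 8.
1 November 2021 is a Monday, so the first Sunday is November 7 and the third is November 21.
At the standard offset (UTC−12:00), 15:45 UTC − 12h = 03:45 Solarn Province standard time.
The standard-time date in Solarn Province, 19 October 2021, falls between 8 March and 21 November, so daylight saving is in effect and Solarn Province is at UTC−11:00.
15:45 UTC − 11h = 04:45 Solarn Province.

04:45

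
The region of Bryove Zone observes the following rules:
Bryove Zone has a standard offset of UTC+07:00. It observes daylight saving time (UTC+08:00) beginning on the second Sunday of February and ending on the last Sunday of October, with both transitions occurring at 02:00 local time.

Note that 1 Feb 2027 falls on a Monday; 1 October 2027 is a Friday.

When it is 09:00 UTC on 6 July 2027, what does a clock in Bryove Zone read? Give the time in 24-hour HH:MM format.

1 February 2027 is a Monday, so the first Sunday is February 7 and the second is February 14.
1 October 2027 is a Friday, so Sundays fall on 3, 10, 17, 24, 31; the last is October 31.
At the standard offset (UTC+07:00), 09:00 UTC + 7h = 16:00 Bryove Zone standard time.
The standard-time date in Bryove Zone, 6 July 2027, falls between 14 February and 31 October, so daylight saving is in effect and Bryove Zone is at UTC+08:00.
09:00 UTC + 8h = 17:00 local.

17:00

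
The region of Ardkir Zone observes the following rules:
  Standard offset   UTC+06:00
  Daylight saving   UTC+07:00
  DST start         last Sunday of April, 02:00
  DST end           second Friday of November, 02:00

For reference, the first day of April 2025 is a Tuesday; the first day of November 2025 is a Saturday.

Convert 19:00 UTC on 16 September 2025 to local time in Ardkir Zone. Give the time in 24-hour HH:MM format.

1 April 2025 is a Tuesday, so Sundays fall on 6, 13, 20, 27; the last is April 27.
1 November 2025 is a Saturday, so the first Friday is November 7 and the second is November 14.
At the standard offset (UTC+06:00), 19:00 UTC + 6h = 01:00 Ardkir Zone standard time (rolling into the next day, 17 September 2025).
Daylight saving runs 27 April – 14 November; the standard-time date in Ardkir Zone, 17 September 2025, is inside that window, so Ardkir Zone is at UTC+07:00.
19:00 UTC + 7h = 02:00 local (rolling into the next day, 17 September 2025).

02:00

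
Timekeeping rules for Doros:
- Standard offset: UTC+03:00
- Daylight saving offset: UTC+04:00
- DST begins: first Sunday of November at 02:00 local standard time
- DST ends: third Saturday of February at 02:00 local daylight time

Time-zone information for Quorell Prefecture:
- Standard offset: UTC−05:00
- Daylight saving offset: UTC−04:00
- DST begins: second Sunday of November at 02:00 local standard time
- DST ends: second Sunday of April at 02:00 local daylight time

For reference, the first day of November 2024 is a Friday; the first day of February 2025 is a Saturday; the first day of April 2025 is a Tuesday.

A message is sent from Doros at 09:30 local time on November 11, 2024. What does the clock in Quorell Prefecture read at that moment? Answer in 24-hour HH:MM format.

01:30

1 November 2024 is a Friday, so the first Sunday is November 3.
1 February 2025 is a Saturday, so the first Saturday is February 1 and the third is February 15.
Daylight saving runs 3 November 2024 – 15 February 2025; November 11, 2024 is inside that window, so Doros is at UTC+04:00.
09:30 Doros − 4h = 05:30 UTC.
1 November 2024 is a Friday, so the first Sunday is November 3 and the second is November 10.
1 April 2025 is a Tuesday, so the first Sunday is April 6 and the second is April 13.
At the standard offset (UTC−05:00), 05:30 UTC − 5h = 00:30 Quorell Prefecture standard time.
Daylight saving runs 10 November 2024 – 13 April 2025; the standard-time date in Quorell Prefecture, November 11, 2024, is inside that window, so Quorell Prefecture is at UTC−04:00.
05:30 UTC − 4h = 01:30 Quorell Prefecture.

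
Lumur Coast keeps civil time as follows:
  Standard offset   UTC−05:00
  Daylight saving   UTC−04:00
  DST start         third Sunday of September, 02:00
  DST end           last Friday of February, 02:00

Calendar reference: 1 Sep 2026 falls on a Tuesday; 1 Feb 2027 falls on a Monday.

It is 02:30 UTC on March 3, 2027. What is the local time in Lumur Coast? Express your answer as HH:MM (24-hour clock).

1 September 2026 is a Tuesday, so the first Sunday is September 6 and the third is September 20.
1 February 2027 is a Monday, so Fridays fall on 5, 12, 19, 26; the last is February 26.
At the standard offset (UTC−05:00), 02:30 UTC − 5h = 21:30 Lumur Coast standard time (rolling into the previous day, 2 March 2027).
The standard-time date in Lumur Coast, March 2, 2027, does not fall between 20 September 2026 and 26 February 2027, so daylight saving is not in effect and Lumur Coast is at UTC−05:00.
02:30 UTC − 5h = 21:30 local (rolling into the previous day, 2 March 2027).

21:30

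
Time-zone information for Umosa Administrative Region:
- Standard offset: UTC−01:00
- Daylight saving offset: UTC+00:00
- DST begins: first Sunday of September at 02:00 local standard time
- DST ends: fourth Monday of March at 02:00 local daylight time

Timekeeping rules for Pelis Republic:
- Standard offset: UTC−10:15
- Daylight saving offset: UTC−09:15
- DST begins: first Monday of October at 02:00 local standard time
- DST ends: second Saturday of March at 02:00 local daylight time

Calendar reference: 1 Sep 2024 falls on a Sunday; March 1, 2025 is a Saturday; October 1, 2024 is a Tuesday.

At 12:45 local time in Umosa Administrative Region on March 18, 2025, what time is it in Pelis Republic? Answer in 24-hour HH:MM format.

02:30

1 September 2024 is a Sunday, so the first Sunday is September 1.
1 March 2025 is a Saturday, so the first Monday is March 3 and the fourth is March 24.
Daylight saving runs 1 September 2024 – 24 March 2025; March 18, 2025 is inside that window, so Umosa Administrative Region is at UTC+00:00.
12:45 Umosa Administrative Region − 0h = 12:45 UTC.
1 October 2024 is a Tuesday, so the first Monday is October 7.
1 March 2025 is a Saturday, so the first Saturday is March 1 and the second is March 8.
At the standard offset (UTC−10:15), 12:45 UTC − 10h15m = 02:30 Pelis Republic standard time.
The standard-time date in Pelis Republic, March 18, 2025, does not fall between 7 October 2024 and 8 March 2025, so daylight saving is not in effect and Pelis Republic is at UTC−10:15.
12:45 UTC − 10h15m = 02:30 Pelis Republic.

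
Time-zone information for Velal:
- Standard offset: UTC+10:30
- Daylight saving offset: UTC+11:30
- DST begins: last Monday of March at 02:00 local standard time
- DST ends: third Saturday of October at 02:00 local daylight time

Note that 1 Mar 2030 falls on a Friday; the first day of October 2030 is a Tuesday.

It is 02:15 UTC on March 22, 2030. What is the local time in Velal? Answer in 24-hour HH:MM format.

1 March 2030 is a Friday, so Mondays fall on 4, 11, 18, 25; the last is March 25.
1 October 2030 is a Tuesday, so the first Saturday is October 5 and the third is October 19.
At the standard offset (UTC+10:30), 02:15 UTC + 10h30m = 12:45 Velal standard time.
The standard-time date in Velal, March 22, 2030, is outside the daylight-saving period (25 March – 19 October), so Velal is on standard time, UTC+10:30.
02:15 UTC + 10h30m = 12:45 local.

12:45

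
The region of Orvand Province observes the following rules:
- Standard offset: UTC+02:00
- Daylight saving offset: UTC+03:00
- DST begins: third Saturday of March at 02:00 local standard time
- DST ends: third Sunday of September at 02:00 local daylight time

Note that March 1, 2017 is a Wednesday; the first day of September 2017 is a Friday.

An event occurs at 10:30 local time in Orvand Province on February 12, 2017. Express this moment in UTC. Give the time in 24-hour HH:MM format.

1 March 2017 is a Wednesday, so the first Saturday is March 4 and the third is March 18.
1 September 2017 is a Friday, so the first Sunday is September 3 and the third is September 17.
February 12, 2017 is outside the daylight-saving period (18 March – 17 September), so Orvand Province is on standard time, UTC+02:00.
10:30 local − 2h = 08:30 UTC.

08:30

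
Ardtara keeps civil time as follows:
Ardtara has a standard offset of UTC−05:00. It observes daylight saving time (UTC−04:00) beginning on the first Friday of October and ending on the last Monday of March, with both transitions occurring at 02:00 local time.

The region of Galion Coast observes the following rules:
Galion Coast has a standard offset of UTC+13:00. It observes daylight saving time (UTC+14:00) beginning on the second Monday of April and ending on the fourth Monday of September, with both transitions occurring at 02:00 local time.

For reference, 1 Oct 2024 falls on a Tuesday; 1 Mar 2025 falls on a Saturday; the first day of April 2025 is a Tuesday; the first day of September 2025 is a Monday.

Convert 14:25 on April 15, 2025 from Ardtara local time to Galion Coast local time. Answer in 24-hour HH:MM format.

09:25

1 October 2024 is a Tuesday, so the first Friday is October 4.
1 March 2025 is a Saturday, so Mondays fall on 3, 10, 17, 24, 31; the last is March 31.
Daylight saving runs 4 October 2024 – 31 March 2025; April 15, 2025 is outside that window, so Ardtara is on standard time at UTC−05:00.
14:25 Ardtara + 5h = 19:25 UTC.
1 April 2025 is a Tuesday, so the first Monday is April 7 and the second is April 14.
1 September 2025 is a Monday, so the first Monday is September 1 and the fourth is September 22.
At the standard offset (UTC+13:00), 19:25 UTC + 13h = 08:25 Galion Coast standard time (rolling into the next day, 16 April 2025).
Daylight saving runs 14 April – 22 September; the standard-time date in Galion Coast, April 16, 2025, is inside that window, so Galion Coast is at UTC+14:00.
19:25 UTC + 14h = 09:25 Galion Coast (rolling into the next day, 16 April 2025).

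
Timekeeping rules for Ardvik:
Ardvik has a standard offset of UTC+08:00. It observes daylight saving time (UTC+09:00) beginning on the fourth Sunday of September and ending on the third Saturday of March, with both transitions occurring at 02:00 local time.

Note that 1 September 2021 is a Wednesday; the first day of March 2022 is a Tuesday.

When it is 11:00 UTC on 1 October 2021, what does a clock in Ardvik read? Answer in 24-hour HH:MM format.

20:00

1 September 2021 is a Wednesday, so the first Sunday is September 5 and the fourth is September 26.
1 March 2022 is a Tuesday, so the first Saturday is March 5 and the third is March 19.
At the standard offset (UTC+08:00), 11:00 UTC + 8h = 19:00 Ardvik standard time.
The standard-time date in Ardvik, 1 October 2021, lies within the daylight-saving period (26 September 2021 – 19 March 2022), so Ardvik is on daylight time, UTC+09:00.
11:00 UTC + 9h = 20:00 local.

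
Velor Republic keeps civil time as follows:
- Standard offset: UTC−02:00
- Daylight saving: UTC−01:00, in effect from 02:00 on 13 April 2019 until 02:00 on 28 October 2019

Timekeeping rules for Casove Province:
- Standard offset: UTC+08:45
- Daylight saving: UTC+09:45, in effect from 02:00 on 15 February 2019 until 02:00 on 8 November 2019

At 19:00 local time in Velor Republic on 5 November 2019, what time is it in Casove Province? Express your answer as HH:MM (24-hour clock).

06:45

5 November 2019 does not fall between 13 April and 28 October, so daylight saving is not in effect and Velor Republic is at UTC−02:00.
19:00 Velor Republic + 2h = 21:00 UTC.
At the standard offset (UTC+08:45), 21:00 UTC + 8h45m = 05:45 Casove Province standard time (rolling into the next day, 6 November 2019).
Daylight saving runs 15 February – 8 November; the standard-time date in Casove Province, 6 November 2019, is inside that window, so Casove Province is at UTC+09:45.
21:00 UTC + 9h45m = 06:45 Casove Province (rolling into the next day, 6 November 2019).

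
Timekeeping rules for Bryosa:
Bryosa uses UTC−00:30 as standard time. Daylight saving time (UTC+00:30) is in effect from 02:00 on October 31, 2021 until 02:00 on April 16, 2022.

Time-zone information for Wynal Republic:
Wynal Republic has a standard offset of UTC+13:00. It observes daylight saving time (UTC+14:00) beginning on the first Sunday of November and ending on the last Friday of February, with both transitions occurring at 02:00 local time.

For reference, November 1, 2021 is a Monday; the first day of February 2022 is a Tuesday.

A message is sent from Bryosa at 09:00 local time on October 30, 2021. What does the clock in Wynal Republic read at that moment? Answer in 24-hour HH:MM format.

22:30

Daylight saving runs 31 October 2021 – 16 April 2022; October 30, 2021 is outside that window, so Bryosa is on standard time at UTC−00:30.
09:00 Bryosa + 0h30m = 09:30 UTC.
1 November 2021 is a Monday, so the first Sunday is November 7.
1 February 2022 is a Tuesday, so Fridays fall on 4, 11, 18, 25; the last is February 25.
At the standard offset (UTC+13:00), 09:30 UTC + 13h = 22:30 Wynal Republic standard time.
The standard-time date in Wynal Republic, October 30, 2021, is outside the daylight-saving period (7 November 2021 – 25 February 2022), so Wynal Republic is on standard time, UTC+13:00.
09:30 UTC + 13h = 22:30 Wynal Republic.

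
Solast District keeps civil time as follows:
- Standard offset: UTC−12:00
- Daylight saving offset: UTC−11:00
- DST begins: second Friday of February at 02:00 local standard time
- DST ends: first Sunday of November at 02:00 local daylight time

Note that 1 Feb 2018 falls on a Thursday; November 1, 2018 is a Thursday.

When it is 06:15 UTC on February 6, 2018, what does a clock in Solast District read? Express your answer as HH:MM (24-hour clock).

18:15

1 February 2018 is a Thursday, so the first Friday is February 2 and the second is February 9.
1 November 2018 is a Thursday, so the first Sunday is November 4.
At the standard offset (UTC−12:00), 06:15 UTC − 12h = 18:15 Solast District standard time (rolling into the previous day, 5 February 2018).
The standard-time date in Solast District, February 5, 2018, does not fall between 9 February and 4 November, so daylight saving is not in effect and Solast District is at UTC−12:00.
06:15 UTC − 12h = 18:15 local (rolling into the previous day, 5 February 2018).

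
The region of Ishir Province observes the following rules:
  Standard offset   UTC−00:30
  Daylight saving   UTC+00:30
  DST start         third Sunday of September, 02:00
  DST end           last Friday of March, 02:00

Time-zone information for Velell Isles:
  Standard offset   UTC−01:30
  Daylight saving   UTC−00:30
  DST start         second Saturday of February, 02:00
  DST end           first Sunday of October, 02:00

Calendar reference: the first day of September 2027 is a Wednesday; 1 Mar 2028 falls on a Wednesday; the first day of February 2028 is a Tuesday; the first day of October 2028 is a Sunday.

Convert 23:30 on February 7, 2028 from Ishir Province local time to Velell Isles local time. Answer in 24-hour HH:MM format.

1 September 2027 is a Wednesday, so the first Sunday is September 5 and the third is September 19.
1 March 2028 is a Wednesday, so Fridays fall on 3, 10, 17, 24, 31; the last is March 31.
February 7, 2028 lies within the daylight-saving period (19 September 2027 – 31 March 2028), so Ishir Province is on daylight time, UTC+00:30.
23:30 Ishir Province − 0h30m = 23:00 UTC.
1 February 2028 is a Tuesday, so the first Saturday is February 5 and the second is February 12.
1 October 2028 is a Sunday, so the first Sunday is October 1.
At the standard offset (UTC−01:30), 23:00 UTC − 1h30m = 21:30 Velell Isles standard time.
Daylight saving runs 12 February – 1 October; the standard-time date in Velell Isles, February 7, 2028, is outside that window, so Velell Isles is on standard time at UTC−01:30.
23:00 UTC − 1h30m = 21:30 Velell Isles.

21:30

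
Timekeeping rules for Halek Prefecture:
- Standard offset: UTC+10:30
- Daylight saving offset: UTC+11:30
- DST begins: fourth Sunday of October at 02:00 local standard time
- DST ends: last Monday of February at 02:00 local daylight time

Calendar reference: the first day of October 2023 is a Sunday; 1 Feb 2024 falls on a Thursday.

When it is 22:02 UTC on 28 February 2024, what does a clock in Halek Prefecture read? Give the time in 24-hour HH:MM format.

08:32

1 October 2023 is a Sunday, so the first Sunday is October 1 and the fourth is October 22.
1 February 2024 is a Thursday, so Mondays fall on 5, 12, 19, 26; the last is February 26.
At the standard offset (UTC+10:30), 22:02 UTC + 10h30m = 08:32 Halek Prefecture standard time (rolling into the next day, 29 February 2024).
Daylight saving runs 22 October 2023 – 26 February 2024; the standard-time date in Halek Prefecture, 29 February 2024, is outside that window, so Halek Prefecture is on standard time at UTC+10:30.
22:02 UTC + 10h30m = 08:32 local (rolling into the next day, 29 February 2024).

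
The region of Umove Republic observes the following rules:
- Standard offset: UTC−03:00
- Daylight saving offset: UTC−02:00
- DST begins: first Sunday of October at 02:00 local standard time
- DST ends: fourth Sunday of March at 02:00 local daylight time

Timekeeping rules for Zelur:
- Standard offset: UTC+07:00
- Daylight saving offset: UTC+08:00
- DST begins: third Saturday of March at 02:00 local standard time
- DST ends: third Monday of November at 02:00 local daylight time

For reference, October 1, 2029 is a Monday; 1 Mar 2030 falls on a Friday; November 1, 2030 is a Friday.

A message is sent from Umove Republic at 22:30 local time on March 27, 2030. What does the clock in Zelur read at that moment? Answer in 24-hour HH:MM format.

1 October 2029 is a Monday, so the first Sunday is October 7.
1 March 2030 is a Friday, so the first Sunday is March 3 and the fourth is March 24.
Daylight saving runs 7 October 2029 – 24 March 2030; March 27, 2030 is outside that window, so Umove Republic is on standard time at UTC−03:00.
22:30 Umove Republic + 3h = 01:30 UTC (rolling into the next day, 28 March 2030).
1 March 2030 is a Friday, so the first Saturday is March 2 and the third is March 16.
1 November 2030 is a Friday, so the first Monday is November 4 and the third is November 18.
At the standard offset (UTC+07:00), 01:30 UTC + 7h = 08:30 Zelur standard time.
The standard-time date in Zelur, March 28, 2030, falls between 16 March and 18 November, so daylight saving is in effect and Zelur is at UTC+08:00.
01:30 UTC + 8h = 09:30 Zelur.

09:30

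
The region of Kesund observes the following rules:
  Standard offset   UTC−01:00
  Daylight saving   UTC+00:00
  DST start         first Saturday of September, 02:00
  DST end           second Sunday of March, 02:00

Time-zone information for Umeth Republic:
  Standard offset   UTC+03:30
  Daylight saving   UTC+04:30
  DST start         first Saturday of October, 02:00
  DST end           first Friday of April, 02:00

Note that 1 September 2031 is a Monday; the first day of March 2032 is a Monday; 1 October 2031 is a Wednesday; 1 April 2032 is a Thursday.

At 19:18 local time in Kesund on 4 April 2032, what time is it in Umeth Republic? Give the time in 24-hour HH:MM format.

1 September 2031 is a Monday, so the first Saturday is September 6.
1 March 2032 is a Monday, so the first Sunday is March 7 and the second is March 14.
Daylight saving runs 6 September 2031 – 14 March 2032; 4 April 2032 is outside that window, so Kesund is on standard time at UTC−01:00.
19:18 Kesund + 1h = 20:18 UTC.
1 October 2031 is a Wednesday, so the first Saturday is October 4.
1 April 2032 is a Thursday, so the first Friday is April 2.
At the standard offset (UTC+03:30), 20:18 UTC + 3h30m = 23:48 Umeth Republic standard time.
The standard-time date in Umeth Republic, 4 April 2032, does not fall between 4 October 2031 and 2 April 2032, so daylight saving is not in effect and Umeth Republic is at UTC+03:30.
20:18 UTC + 3h30m = 23:48 Umeth Republic.

23:48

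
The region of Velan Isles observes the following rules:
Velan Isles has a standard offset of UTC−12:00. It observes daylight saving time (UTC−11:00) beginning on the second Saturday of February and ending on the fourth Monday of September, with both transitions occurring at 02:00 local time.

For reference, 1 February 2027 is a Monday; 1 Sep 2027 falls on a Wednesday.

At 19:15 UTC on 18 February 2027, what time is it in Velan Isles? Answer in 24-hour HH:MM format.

1 February 2027 is a Monday, so the first Saturday is February 6 and the second is February 13.
1 September 2027 is a Wednesday, so the first Monday is September 6 and the fourth is September 27.
At the standard offset (UTC−12:00), 19:15 UTC − 12h = 07:15 Velan Isles standard time.
The standard-time date in Velan Isles, 18 February 2027, lies within the daylight-saving period (13 February – 27 September), so Velan Isles is on daylight time, UTC−11:00.
19:15 UTC − 11h = 08:15 local.

08:15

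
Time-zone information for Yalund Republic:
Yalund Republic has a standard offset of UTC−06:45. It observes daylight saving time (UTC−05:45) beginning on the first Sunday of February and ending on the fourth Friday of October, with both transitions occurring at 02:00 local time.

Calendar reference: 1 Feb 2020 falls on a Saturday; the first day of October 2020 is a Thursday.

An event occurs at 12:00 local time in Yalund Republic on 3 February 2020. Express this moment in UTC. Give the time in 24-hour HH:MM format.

1 February 2020 is a Saturday, so the first Sunday is February 2.
1 October 2020 is a Thursday, so the first Friday is October 2 and the fourth is October 23.
3 February 2020 falls between 2 February and 23 October, so daylight saving is in effect and Yalund Republic is at UTC−05:45.
12:00 local + 5h45m = 17:45 UTC.

17:45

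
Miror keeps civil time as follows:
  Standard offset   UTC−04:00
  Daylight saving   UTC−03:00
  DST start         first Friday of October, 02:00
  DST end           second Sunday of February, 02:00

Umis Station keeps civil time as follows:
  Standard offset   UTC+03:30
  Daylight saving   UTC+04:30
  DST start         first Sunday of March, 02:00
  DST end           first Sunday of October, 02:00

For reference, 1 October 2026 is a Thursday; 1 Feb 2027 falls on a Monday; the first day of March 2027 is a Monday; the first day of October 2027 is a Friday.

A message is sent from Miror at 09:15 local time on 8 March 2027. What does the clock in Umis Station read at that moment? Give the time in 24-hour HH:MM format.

17:45

1 October 2026 is a Thursday, so the first Friday is October 2.
1 February 2027 is a Monday, so the first Sunday is February 7 and the second is February 14.
8 March 2027 is outside the daylight-saving period (2 October 2026 – 14 February 2027), so Miror is on standard time, UTC−04:00.
09:15 Miror + 4h = 13:15 UTC.
1 March 2027 is a Monday, so the first Sunday is March 7.
1 October 2027 is a Friday, so the first Sunday is October 3.
At the standard offset (UTC+03:30), 13:15 UTC + 3h30m = 16:45 Umis Station standard time.
Daylight saving runs 7 March – 3 October; the standard-time date in Umis Station, 8 March 2027, is inside that window, so Umis Station is at UTC+04:30.
13:15 UTC + 4h30m = 17:45 Umis Station.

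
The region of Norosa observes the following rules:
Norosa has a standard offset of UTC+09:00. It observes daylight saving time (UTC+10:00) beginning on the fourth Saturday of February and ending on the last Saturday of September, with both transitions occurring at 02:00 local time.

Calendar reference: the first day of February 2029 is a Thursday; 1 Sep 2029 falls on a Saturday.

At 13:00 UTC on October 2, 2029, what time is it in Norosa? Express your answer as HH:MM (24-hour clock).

1 February 2029 is a Thursday, so the first Saturday is February 3 and the fourth is February 24.
1 September 2029 is a Saturday, so Saturdays fall on 1, 8, 15, 22, 29; the last is September 29.
At the standard offset (UTC+09:00), 13:00 UTC + 9h = 22:00 Norosa standard time.
Daylight saving runs 24 February – 29 September; the standard-time date in Norosa, October 2, 2029, is outside that window, so Norosa is on standard time at UTC+09:00.
13:00 UTC + 9h = 22:00 local.

22:00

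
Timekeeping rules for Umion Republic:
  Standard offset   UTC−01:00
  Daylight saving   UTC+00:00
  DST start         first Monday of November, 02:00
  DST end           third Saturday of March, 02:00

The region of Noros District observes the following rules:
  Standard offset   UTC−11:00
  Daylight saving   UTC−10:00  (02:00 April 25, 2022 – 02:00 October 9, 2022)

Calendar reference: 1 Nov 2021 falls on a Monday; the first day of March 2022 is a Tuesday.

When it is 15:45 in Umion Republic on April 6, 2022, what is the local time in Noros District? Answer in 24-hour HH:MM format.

05:45

1 November 2021 is a Monday, so the first Monday is November 1.
1 March 2022 is a Tuesday, so the first Saturday is March 5 and the third is March 19.
April 6, 2022 does not fall between 1 November 2021 and 19 March 2022, so daylight saving is not in effect and Umion Republic is at UTC−01:00.
15:45 Umion Republic + 1h = 16:45 UTC.
At the standard offset (UTC−11:00), 16:45 UTC − 11h = 05:45 Noros District standard time.
The standard-time date in Noros District, April 6, 2022, is outside the daylight-saving period (25 April – 9 October), so Noros District is on standard time, UTC−11:00.
16:45 UTC − 11h = 05:45 Noros District.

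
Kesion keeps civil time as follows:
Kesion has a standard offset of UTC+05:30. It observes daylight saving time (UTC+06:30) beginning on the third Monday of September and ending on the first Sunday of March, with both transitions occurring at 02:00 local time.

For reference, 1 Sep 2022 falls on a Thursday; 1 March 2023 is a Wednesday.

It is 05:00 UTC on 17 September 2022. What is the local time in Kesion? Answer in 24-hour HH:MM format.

10:30

1 September 2022 is a Thursday, so the first Monday is September 5 and the third is September 19.
1 March 2023 is a Wednesday, so the first Sunday is March 5.
At the standard offset (UTC+05:30), 05:00 UTC + 5h30m = 10:30 Kesion standard time.
Daylight saving runs 19 September 2022 – 5 March 2023; the standard-time date in Kesion, 17 September 2022, is outside that window, so Kesion is on standard time at UTC+05:30.
05:00 UTC + 5h30m = 10:30 local.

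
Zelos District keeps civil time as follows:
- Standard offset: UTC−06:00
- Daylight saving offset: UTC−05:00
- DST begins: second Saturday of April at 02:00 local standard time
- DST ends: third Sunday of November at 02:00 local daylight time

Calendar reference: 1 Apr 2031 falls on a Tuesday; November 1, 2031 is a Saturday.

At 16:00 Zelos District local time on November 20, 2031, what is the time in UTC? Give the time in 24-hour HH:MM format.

22:00

1 April 2031 is a Tuesday, so the first Saturday is April 5 and the second is April 12.
1 November 2031 is a Saturday, so the first Sunday is November 2 and the third is November 16.
Daylight saving runs 12 April – 16 November; November 20, 2031 is outside that window, so Zelos District is on standard time at UTC−06:00.
16:00 local + 6h = 22:00 UTC.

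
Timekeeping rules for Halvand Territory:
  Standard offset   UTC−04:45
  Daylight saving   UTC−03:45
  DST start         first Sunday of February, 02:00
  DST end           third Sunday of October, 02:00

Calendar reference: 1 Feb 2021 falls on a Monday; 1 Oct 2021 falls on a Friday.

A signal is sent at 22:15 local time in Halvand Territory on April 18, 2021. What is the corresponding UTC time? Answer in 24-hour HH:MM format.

1 February 2021 is a Monday, so the first Sunday is February 7.
1 October 2021 is a Friday, so the first Sunday is October 3 and the third is October 17.
April 18, 2021 lies within the daylight-saving period (7 February – 17 October), so Halvand Territory is on daylight time, UTC−03:45.
22:15 local + 3h45m = 02:00 UTC (rolling into the next day, 19 April 2021).

02:00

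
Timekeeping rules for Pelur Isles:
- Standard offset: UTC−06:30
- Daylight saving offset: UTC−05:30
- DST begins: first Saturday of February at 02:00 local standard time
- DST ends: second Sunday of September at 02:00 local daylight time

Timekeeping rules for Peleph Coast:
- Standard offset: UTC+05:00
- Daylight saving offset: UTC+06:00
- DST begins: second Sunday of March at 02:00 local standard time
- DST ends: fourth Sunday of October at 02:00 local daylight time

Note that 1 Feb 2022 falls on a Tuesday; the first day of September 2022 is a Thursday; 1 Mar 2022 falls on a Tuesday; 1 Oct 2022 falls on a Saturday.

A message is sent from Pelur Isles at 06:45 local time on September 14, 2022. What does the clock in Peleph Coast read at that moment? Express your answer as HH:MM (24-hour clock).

1 February 2022 is a Tuesday, so the first Saturday is February 5.
1 September 2022 is a Thursday, so the first Sunday is September 4 and the second is September 11.
September 14, 2022 is outside the daylight-saving period (5 February – 11 September), so Pelur Isles is on standard time, UTC−06:30.
06:45 Pelur Isles + 6h30m = 13:15 UTC.
1 March 2022 is a Tuesday, so the first Sunday is March 6 and the second is March 13.
1 October 2022 is a Saturday, so the first Sunday is October 2 and the fourth is October 23.
At the standard offset (UTC+05:00), 13:15 UTC + 5h = 18:15 Peleph Coast standard time.
The standard-time date in Peleph Coast, September 14, 2022, falls between 13 March and 23 October, so daylight saving is in effect and Peleph Coast is at UTC+06:00.
13:15 UTC + 6h = 19:15 Peleph Coast.

19:15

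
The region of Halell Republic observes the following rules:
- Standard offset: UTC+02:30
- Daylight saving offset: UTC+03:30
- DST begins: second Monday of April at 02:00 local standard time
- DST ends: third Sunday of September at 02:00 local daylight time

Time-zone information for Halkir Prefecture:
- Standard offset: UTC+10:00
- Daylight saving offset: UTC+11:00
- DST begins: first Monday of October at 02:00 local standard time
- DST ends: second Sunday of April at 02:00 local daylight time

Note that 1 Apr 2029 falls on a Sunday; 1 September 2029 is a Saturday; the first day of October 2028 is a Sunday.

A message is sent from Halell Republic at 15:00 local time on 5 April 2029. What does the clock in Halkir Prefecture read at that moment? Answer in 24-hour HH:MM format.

23:30

1 April 2029 is a Sunday, so the first Monday is April 2 and the second is April 9.
1 September 2029 is a Saturday, so the first Sunday is September 2 and the third is September 16.
5 April 2029 does not fall between 9 April and 16 September, so daylight saving is not in effect and Halell Republic is at UTC+02:30.
15:00 Halell Republic − 2h30m = 12:30 UTC.
1 October 2028 is a Sunday, so the first Monday is October 2.
1 April 2029 is a Sunday, so the first Sunday is April 1 and the second is April 8.
At the standard offset (UTC+10:00), 12:30 UTC + 10h = 22:30 Halkir Prefecture standard time.
The standard-time date in Halkir Prefecture, 5 April 2029, lies within the daylight-saving period (2 October 2028 – 8 April 2029), so Halkir Prefecture is on daylight time, UTC+11:00.
12:30 UTC + 11h = 23:30 Halkir Prefecture.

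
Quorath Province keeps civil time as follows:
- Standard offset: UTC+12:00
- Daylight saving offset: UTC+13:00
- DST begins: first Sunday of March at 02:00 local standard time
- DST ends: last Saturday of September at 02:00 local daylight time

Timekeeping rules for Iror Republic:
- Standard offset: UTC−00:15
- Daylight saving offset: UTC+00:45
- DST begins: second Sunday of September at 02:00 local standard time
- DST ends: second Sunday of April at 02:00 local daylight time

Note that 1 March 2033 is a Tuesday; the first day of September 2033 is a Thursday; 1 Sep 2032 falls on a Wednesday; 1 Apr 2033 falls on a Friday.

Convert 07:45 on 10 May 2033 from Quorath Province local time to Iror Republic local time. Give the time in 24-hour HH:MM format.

1 March 2033 is a Tuesday, so the first Sunday is March 6.
1 September 2033 is a Thursday, so Saturdays fall on 3, 10, 17, 24; the last is September 24.
10 May 2033 falls between 6 March and 24 September, so daylight saving is in effect and Quorath Province is at UTC+13:00.
07:45 Quorath Province − 13h = 18:45 UTC (rolling into the previous day, 9 May 2033).
1 September 2032 is a Wednesday, so the first Sunday is September 5 and the second is September 12.
1 April 2033 is a Friday, so the first Sunday is April 3 and the second is April 10.
At the standard offset (UTC−00:15), 18:45 UTC − 0h15m = 18:30 Iror Republic standard time.
The standard-time date in Iror Republic, 9 May 2033, does not fall between 12 September 2032 and 10 April 2033, so daylight saving is not in effect and Iror Republic is at UTC−00:15.
18:45 UTC − 0h15m = 18:30 Iror Republic.

18:30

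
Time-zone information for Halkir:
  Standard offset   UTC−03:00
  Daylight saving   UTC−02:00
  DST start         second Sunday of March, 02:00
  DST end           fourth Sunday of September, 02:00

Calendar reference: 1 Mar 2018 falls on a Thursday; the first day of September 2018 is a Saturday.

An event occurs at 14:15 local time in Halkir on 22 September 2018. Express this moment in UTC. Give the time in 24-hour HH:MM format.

1 March 2018 is a Thursday, so the first Sunday is March 4 and the second is March 11.
1 September 2018 is a Saturday, so the first Sunday is September 2 and the fourth is September 23.
22 September 2018 falls between 11 March and 23 September, so daylight saving is in effect and Halkir is at UTC−02:00.
14:15 local + 2h = 16:15 UTC.

16:15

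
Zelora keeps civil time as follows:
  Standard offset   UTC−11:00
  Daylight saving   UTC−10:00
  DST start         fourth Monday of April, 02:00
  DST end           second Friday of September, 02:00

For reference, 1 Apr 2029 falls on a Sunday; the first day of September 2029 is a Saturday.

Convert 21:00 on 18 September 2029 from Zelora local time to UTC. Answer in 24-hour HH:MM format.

08:00

1 April 2029 is a Sunday, so the first Monday is April 2 and the fourth is April 23.
1 September 2029 is a Saturday, so the first Friday is September 7 and the second is September 14.
18 September 2029 is outside the daylight-saving period (23 April – 14 September), so Zelora is on standard time, UTC−11:00.
21:00 local + 11h = 08:00 UTC (rolling into the next day, 19 September 2029).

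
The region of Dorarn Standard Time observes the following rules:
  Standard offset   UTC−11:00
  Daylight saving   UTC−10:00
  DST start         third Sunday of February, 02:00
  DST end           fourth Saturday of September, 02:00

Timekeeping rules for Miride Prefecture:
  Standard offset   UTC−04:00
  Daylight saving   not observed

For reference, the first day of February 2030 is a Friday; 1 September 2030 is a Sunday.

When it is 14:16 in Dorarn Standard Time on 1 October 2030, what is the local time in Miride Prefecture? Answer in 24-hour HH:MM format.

1 February 2030 is a Friday, so the first Sunday is February 3 and the third is February 17.
1 September 2030 is a Sunday, so the first Saturday is September 7 and the fourth is September 28.
Daylight saving runs 17 February – 28 September; 1 October 2030 is outside that window, so Dorarn Standard Time is on standard time at UTC−11:00.
14:16 Dorarn Standard Time + 11h = 01:16 UTC (rolling into the next day, 2 October 2030).
Miride Prefecture stays on UTC−04:00 all year.
01:16 UTC − 4h = 21:16 Miride Prefecture (rolling into the previous day, 1 October 2030).

21:16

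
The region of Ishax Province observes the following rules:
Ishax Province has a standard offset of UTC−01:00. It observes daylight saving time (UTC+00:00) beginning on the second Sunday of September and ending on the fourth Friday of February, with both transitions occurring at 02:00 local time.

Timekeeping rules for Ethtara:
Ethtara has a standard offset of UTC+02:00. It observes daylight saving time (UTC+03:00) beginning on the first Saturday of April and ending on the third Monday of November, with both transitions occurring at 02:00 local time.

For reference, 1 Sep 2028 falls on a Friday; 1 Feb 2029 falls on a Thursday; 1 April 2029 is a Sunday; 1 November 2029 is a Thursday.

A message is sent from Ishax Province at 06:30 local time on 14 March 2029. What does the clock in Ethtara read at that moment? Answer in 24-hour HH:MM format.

09:30

1 September 2028 is a Friday, so the first Sunday is September 3 and the second is September 10.
1 February 2029 is a Thursday, so the first Friday is February 2 and the fourth is February 23.
14 March 2029 does not fall between 10 September 2028 and 23 February 2029, so daylight saving is not in effect and Ishax Province is at UTC−01:00.
06:30 Ishax Province + 1h = 07:30 UTC.
1 April 2029 is a Sunday, so the first Saturday is April 7.
1 November 2029 is a Thursday, so the first Monday is November 5 and the third is November 19.
At the standard offset (UTC+02:00), 07:30 UTC + 2h = 09:30 Ethtara standard time.
Daylight saving runs 7 April – 19 November; the standard-time date in Ethtara, 14 March 2029, is outside that window, so Ethtara is on standard time at UTC+02:00.
07:30 UTC + 2h = 09:30 Ethtara.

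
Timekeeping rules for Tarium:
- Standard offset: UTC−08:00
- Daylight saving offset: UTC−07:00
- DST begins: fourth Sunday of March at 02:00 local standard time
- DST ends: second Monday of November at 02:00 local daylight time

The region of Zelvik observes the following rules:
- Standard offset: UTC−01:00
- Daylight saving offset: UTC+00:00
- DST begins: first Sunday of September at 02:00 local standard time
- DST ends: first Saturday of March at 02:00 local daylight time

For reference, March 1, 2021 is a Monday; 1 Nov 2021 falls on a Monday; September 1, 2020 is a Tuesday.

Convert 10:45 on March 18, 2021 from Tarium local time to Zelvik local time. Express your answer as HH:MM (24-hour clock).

17:45

1 March 2021 is a Monday, so the first Sunday is March 7 and the fourth is March 28.
1 November 2021 is a Monday, so the first Monday is November 1 and the second is November 8.
March 18, 2021 does not fall between 28 March and 8 November, so daylight saving is not in effect and Tarium is at UTC−08:00.
10:45 Tarium + 8h = 18:45 UTC.
1 September 2020 is a Tuesday, so the first Sunday is September 6.
1 March 2021 is a Monday, so the first Saturday is March 6.
At the standard offset (UTC−01:00), 18:45 UTC − 1h = 17:45 Zelvik standard time.
The standard-time date in Zelvik, March 18, 2021, does not fall between 6 September 2020 and 6 March 2021, so daylight saving is not in effect and Zelvik is at UTC−01:00.
18:45 UTC − 1h = 17:45 Zelvik.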